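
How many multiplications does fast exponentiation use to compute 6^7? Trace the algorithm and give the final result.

Computing 6^7 by squaring (build up from 6^1; each line after the first costs one multiplication):

6^1 = 6
6^2 = (6^1)^2 = 6^2 = 36
6^3 = 6 * 6^2 = 6 * 36 = 216
6^6 = (6^3)^2 = 216^2 = 46656
6^7 = 6 * 6^6 = 6 * 46656 = 279936

Result: 279936
Multiplications needed: 4 (4 lines after 6^1)

6^7 = 279936. Using exponentiation by squaring, this requires 4 multiplications. The key idea: if the exponent is even, square the half-power; if odd, multiply by the base once.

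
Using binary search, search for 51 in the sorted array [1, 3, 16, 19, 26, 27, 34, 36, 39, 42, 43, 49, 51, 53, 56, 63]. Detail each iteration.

Binary search for 51 in [1, 3, 16, 19, 26, 27, 34, 36, 39, 42, 43, 49, 51, 53, 56, 63]:

lo=0, hi=15, mid=7, arr[mid]=36 -> 36 < 51, search right half
lo=8, hi=15, mid=11, arr[mid]=49 -> 49 < 51, search right half
lo=12, hi=15, mid=13, arr[mid]=53 -> 53 > 51, search left half
lo=12, hi=12, mid=12, arr[mid]=51 -> Found target at index 12!

Binary search finds 51 at index 12 after 4 comparisons. The search repeatedly halves the search space by comparing with the middle element.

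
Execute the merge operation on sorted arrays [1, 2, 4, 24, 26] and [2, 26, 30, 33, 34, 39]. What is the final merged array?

Merging process:

Compare 1 vs 2: take 1 from left. Merged: [1]
Compare 2 vs 2: take 2 from left. Merged: [1, 2]
Compare 4 vs 2: take 2 from right. Merged: [1, 2, 2]
Compare 4 vs 26: take 4 from left. Merged: [1, 2, 2, 4]
Compare 24 vs 26: take 24 from left. Merged: [1, 2, 2, 4, 24]
Compare 26 vs 26: take 26 from left. Merged: [1, 2, 2, 4, 24, 26]
Append remaining from right: [26, 30, 33, 34, 39]. Merged: [1, 2, 2, 4, 24, 26, 26, 30, 33, 34, 39]

Final merged array: [1, 2, 2, 4, 24, 26, 26, 30, 33, 34, 39]
Total comparisons: 6

The merged array is [1, 2, 2, 4, 24, 26, 26, 30, 33, 34, 39], requiring 6 comparisons. The merge step runs in O(n) time where n is the total number of elements.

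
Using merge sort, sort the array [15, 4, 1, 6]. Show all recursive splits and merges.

Merge sort trace:

Split: [15, 4, 1, 6] -> [15, 4] and [1, 6]
  Split: [15, 4] -> [15] and [4]
  Merge: [15] + [4] -> [4, 15]
  Split: [1, 6] -> [1] and [6]
  Merge: [1] + [6] -> [1, 6]
Merge: [4, 15] + [1, 6] -> [1, 4, 6, 15]

Final sorted array: [1, 4, 6, 15]

The merge sort proceeds by recursively splitting the array and merging sorted halves.
After all merges, the sorted array is [1, 4, 6, 15].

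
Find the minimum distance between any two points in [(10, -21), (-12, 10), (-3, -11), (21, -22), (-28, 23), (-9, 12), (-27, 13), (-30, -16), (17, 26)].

Computing all pairwise distances among 9 points:

d((10, -21), (-12, 10)) = 38.0132
d((10, -21), (-3, -11)) = 16.4012
d((10, -21), (21, -22)) = 11.0454
d((10, -21), (-28, 23)) = 58.1378
d((10, -21), (-9, 12)) = 38.0789
d((10, -21), (-27, 13)) = 50.2494
d((10, -21), (-30, -16)) = 40.3113
d((10, -21), (17, 26)) = 47.5184
d((-12, 10), (-3, -11)) = 22.8473
d((-12, 10), (21, -22)) = 45.9674
d((-12, 10), (-28, 23)) = 20.6155
d((-12, 10), (-9, 12)) = 3.6056 <-- minimum
d((-12, 10), (-27, 13)) = 15.2971
d((-12, 10), (-30, -16)) = 31.6228
d((-12, 10), (17, 26)) = 33.121
d((-3, -11), (21, -22)) = 26.4008
d((-3, -11), (-28, 23)) = 42.2019
d((-3, -11), (-9, 12)) = 23.7697
d((-3, -11), (-27, 13)) = 33.9411
d((-3, -11), (-30, -16)) = 27.4591
d((-3, -11), (17, 26)) = 42.0595
d((21, -22), (-28, 23)) = 66.5282
d((21, -22), (-9, 12)) = 45.3431
d((21, -22), (-27, 13)) = 59.4054
d((21, -22), (-30, -16)) = 51.3517
d((21, -22), (17, 26)) = 48.1664
d((-28, 23), (-9, 12)) = 21.9545
d((-28, 23), (-27, 13)) = 10.0499
d((-28, 23), (-30, -16)) = 39.0512
d((-28, 23), (17, 26)) = 45.0999
d((-9, 12), (-27, 13)) = 18.0278
d((-9, 12), (-30, -16)) = 35.0
d((-9, 12), (17, 26)) = 29.5296
d((-27, 13), (-30, -16)) = 29.1548
d((-27, 13), (17, 26)) = 45.8803
d((-30, -16), (17, 26)) = 63.0317

Closest pair: (-12, 10) and (-9, 12) with distance 3.6056

The closest pair is (-12, 10) and (-9, 12) with Euclidean distance 3.6056. For 9 points, brute-force pairwise comparison is shown above. For large n, the divide-and-conquer algorithm (sort by x, recurse on halves, check the dividing strip) achieves O(n log n).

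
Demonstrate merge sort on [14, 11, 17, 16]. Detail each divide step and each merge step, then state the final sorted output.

Merge sort trace:

Split: [14, 11, 17, 16] -> [14, 11] and [17, 16]
  Split: [14, 11] -> [14] and [11]
  Merge: [14] + [11] -> [11, 14]
  Split: [17, 16] -> [17] and [16]
  Merge: [17] + [16] -> [16, 17]
Merge: [11, 14] + [16, 17] -> [11, 14, 16, 17]

Final sorted array: [11, 14, 16, 17]

The merge sort proceeds by recursively splitting the array and merging sorted halves.
After all merges, the sorted array is [11, 14, 16, 17].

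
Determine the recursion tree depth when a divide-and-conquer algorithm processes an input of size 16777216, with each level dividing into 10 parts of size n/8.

For divide and conquer with division factor 8:

Problem sizes at each level:
Level 0: 16777216
Level 1: 2097152
Level 2: 262144
Level 3: 32768
Level 4: 4096
Level 5: 512
Level 6: 64
Level 7: 8
Level 8: 1

The root is level 0 and the size-1 base case is level 8 (the tree spans levels 0 through 8, i.e. 9 levels counting the root), so the depth is the number of divisions: log_8(16777216) = 8

The recursion tree depth is log_8(16777216) = 8. At each level, the problem size is divided by 8, so it takes 8 divisions to reduce to a base case of size 1. The algorithm makes 10 recursive calls at each level.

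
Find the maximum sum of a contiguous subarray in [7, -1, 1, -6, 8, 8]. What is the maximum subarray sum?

Using Kadane's algorithm on [7, -1, 1, -6, 8, 8]:

Scanning through the array:
Position 1 (value -1): max_ending_here = 6, max_so_far = 7
Position 2 (value 1): max_ending_here = 7, max_so_far = 7
Position 3 (value -6): max_ending_here = 1, max_so_far = 7
Position 4 (value 8): max_ending_here = 9, max_so_far = 9
Position 5 (value 8): max_ending_here = 17, max_so_far = 17

Maximum subarray: [7, -1, 1, -6, 8, 8]
Maximum sum: 17

The maximum subarray is [7, -1, 1, -6, 8, 8] with sum 17. This subarray runs from index 0 to index 5.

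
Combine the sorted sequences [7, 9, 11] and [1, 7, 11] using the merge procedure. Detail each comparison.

Merging process:

Compare 7 vs 1: take 1 from right. Merged: [1]
Compare 7 vs 7: take 7 from left. Merged: [1, 7]
Compare 9 vs 7: take 7 from right. Merged: [1, 7, 7]
Compare 9 vs 11: take 9 from left. Merged: [1, 7, 7, 9]
Compare 11 vs 11: take 11 from left. Merged: [1, 7, 7, 9, 11]
Append remaining from right: [11]. Merged: [1, 7, 7, 9, 11, 11]

Final merged array: [1, 7, 7, 9, 11, 11]
Total comparisons: 5

The merged array is [1, 7, 7, 9, 11, 11], requiring 5 comparisons. The merge step runs in O(n) time where n is the total number of elements.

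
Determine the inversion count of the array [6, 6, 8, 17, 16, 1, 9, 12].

Finding inversions in [6, 6, 8, 17, 16, 1, 9, 12]:

(0, 5): arr[0]=6 > arr[5]=1
(1, 5): arr[1]=6 > arr[5]=1
(2, 5): arr[2]=8 > arr[5]=1
(3, 4): arr[3]=17 > arr[4]=16
(3, 5): arr[3]=17 > arr[5]=1
(3, 6): arr[3]=17 > arr[6]=9
(3, 7): arr[3]=17 > arr[7]=12
(4, 5): arr[4]=16 > arr[5]=1
(4, 6): arr[4]=16 > arr[6]=9
(4, 7): arr[4]=16 > arr[7]=12

Total inversions: 10

The array has 10 inversion(s): (0,5), (1,5), (2,5), (3,4), (3,5), (3,6), (3,7), (4,5), (4,6), (4,7). Each pair (i,j) satisfies i < j and arr[i] > arr[j].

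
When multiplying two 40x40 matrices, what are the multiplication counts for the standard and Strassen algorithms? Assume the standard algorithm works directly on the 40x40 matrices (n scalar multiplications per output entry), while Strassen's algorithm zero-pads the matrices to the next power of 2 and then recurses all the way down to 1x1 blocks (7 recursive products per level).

Matrix multiplication for 40x40 matrices:

Strassen's algorithm requires power-of-2 dimensions. Pad 40x40 to 64x64 (next power of 2).

Standard algorithm: 40^3 = 64000 multiplications
Strassen's algorithm: 7^(log2(64)) = 7^6 = 117649 multiplications
Difference: 64000 - 117649 = -53649 (Strassen uses MORE here due to padding overhead — for small or just-over-power-of-2 n, padding can outweigh the per-level savings)

Standard: 64000 multiplications (40^3). Strassen: 117649 multiplications (7^6, after padding to 64x64). Strassen reduces 8 recursive multiplications to 7 at each level.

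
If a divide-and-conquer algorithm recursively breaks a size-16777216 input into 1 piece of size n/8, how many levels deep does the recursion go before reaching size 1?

For divide and conquer with division factor 8:

Problem sizes at each level:
Level 0: 16777216
Level 1: 2097152
Level 2: 262144
Level 3: 32768
Level 4: 4096
Level 5: 512
Level 6: 64
Level 7: 8
Level 8: 1

The root is level 0 and the size-1 base case is level 8 (the tree spans levels 0 through 8, i.e. 9 levels counting the root), so the depth is the number of divisions: log_8(16777216) = 8

The recursion tree depth is log_8(16777216) = 8. At each level, the problem size is divided by 8, so it takes 8 divisions to reduce to a base case of size 1. The algorithm makes 1 recursive call at each level.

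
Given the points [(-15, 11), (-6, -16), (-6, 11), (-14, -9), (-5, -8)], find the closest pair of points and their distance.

Computing all pairwise distances among 5 points:

d((-15, 11), (-6, -16)) = 28.4605
d((-15, 11), (-6, 11)) = 9.0
d((-15, 11), (-14, -9)) = 20.025
d((-15, 11), (-5, -8)) = 21.4709
d((-6, -16), (-6, 11)) = 27.0
d((-6, -16), (-14, -9)) = 10.6301
d((-6, -16), (-5, -8)) = 8.0623 <-- minimum
d((-6, 11), (-14, -9)) = 21.5407
d((-6, 11), (-5, -8)) = 19.0263
d((-14, -9), (-5, -8)) = 9.0554

Closest pair: (-6, -16) and (-5, -8) with distance 8.0623

The closest pair is (-6, -16) and (-5, -8) with Euclidean distance 8.0623. For 5 points, brute-force pairwise comparison is shown above. For large n, the divide-and-conquer algorithm (sort by x, recurse on halves, check the dividing strip) achieves O(n log n).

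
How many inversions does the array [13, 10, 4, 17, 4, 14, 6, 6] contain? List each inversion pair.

Finding inversions in [13, 10, 4, 17, 4, 14, 6, 6]:

(0, 1): arr[0]=13 > arr[1]=10
(0, 2): arr[0]=13 > arr[2]=4
(0, 4): arr[0]=13 > arr[4]=4
(0, 6): arr[0]=13 > arr[6]=6
(0, 7): arr[0]=13 > arr[7]=6
(1, 2): arr[1]=10 > arr[2]=4
(1, 4): arr[1]=10 > arr[4]=4
(1, 6): arr[1]=10 > arr[6]=6
(1, 7): arr[1]=10 > arr[7]=6
(3, 4): arr[3]=17 > arr[4]=4
(3, 5): arr[3]=17 > arr[5]=14
(3, 6): arr[3]=17 > arr[6]=6
(3, 7): arr[3]=17 > arr[7]=6
(5, 6): arr[5]=14 > arr[6]=6
(5, 7): arr[5]=14 > arr[7]=6

Total inversions: 15

The array has 15 inversion(s): (0,1), (0,2), (0,4), (0,6), (0,7), (1,2), (1,4), (1,6), (1,7), (3,4), (3,5), (3,6), (3,7), (5,6), (5,7). Each pair (i,j) satisfies i < j and arr[i] > arr[j].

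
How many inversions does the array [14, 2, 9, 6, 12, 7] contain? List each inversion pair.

Finding inversions in [14, 2, 9, 6, 12, 7]:

(0, 1): arr[0]=14 > arr[1]=2
(0, 2): arr[0]=14 > arr[2]=9
(0, 3): arr[0]=14 > arr[3]=6
(0, 4): arr[0]=14 > arr[4]=12
(0, 5): arr[0]=14 > arr[5]=7
(2, 3): arr[2]=9 > arr[3]=6
(2, 5): arr[2]=9 > arr[5]=7
(4, 5): arr[4]=12 > arr[5]=7

Total inversions: 8

The array has 8 inversion(s): (0,1), (0,2), (0,3), (0,4), (0,5), (2,3), (2,5), (4,5). Each pair (i,j) satisfies i < j and arr[i] > arr[j].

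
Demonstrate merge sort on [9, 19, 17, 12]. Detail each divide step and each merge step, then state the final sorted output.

Merge sort trace:

Split: [9, 19, 17, 12] -> [9, 19] and [17, 12]
  Split: [9, 19] -> [9] and [19]
  Merge: [9] + [19] -> [9, 19]
  Split: [17, 12] -> [17] and [12]
  Merge: [17] + [12] -> [12, 17]
Merge: [9, 19] + [12, 17] -> [9, 12, 17, 19]

Final sorted array: [9, 12, 17, 19]

The merge sort proceeds by recursively splitting the array and merging sorted halves.
After all merges, the sorted array is [9, 12, 17, 19].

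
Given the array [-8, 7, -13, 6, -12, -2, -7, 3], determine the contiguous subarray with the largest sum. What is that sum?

Using Kadane's algorithm on [-8, 7, -13, 6, -12, -2, -7, 3]:

Scanning through the array:
Position 1 (value 7): max_ending_here = 7, max_so_far = 7
Position 2 (value -13): max_ending_here = -6, max_so_far = 7
Position 3 (value 6): max_ending_here = 6, max_so_far = 7
Position 4 (value -12): max_ending_here = -6, max_so_far = 7
Position 5 (value -2): max_ending_here = -2, max_so_far = 7
Position 6 (value -7): max_ending_here = -7, max_so_far = 7
Position 7 (value 3): max_ending_here = 3, max_so_far = 7

Maximum subarray: [7]
Maximum sum: 7

The maximum subarray is [7] with sum 7. This subarray runs from index 1 to index 1.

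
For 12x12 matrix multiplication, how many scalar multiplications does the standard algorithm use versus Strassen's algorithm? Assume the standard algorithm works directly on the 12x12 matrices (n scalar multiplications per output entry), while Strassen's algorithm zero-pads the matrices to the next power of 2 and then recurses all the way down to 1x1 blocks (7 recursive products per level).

Matrix multiplication for 12x12 matrices:

Strassen's algorithm requires power-of-2 dimensions. Pad 12x12 to 16x16 (next power of 2).

Standard algorithm: 12^3 = 1728 multiplications
Strassen's algorithm: 7^(log2(16)) = 7^4 = 2401 multiplications
Difference: 1728 - 2401 = -673 (Strassen uses MORE here due to padding overhead — for small or just-over-power-of-2 n, padding can outweigh the per-level savings)

Standard: 1728 multiplications (12^3). Strassen: 2401 multiplications (7^4, after padding to 16x16). Strassen reduces 8 recursive multiplications to 7 at each level.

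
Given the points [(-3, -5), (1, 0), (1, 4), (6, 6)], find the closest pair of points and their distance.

Computing all pairwise distances among 4 points:

d((-3, -5), (1, 0)) = 6.4031
d((-3, -5), (1, 4)) = 9.8489
d((-3, -5), (6, 6)) = 14.2127
d((1, 0), (1, 4)) = 4.0 <-- minimum
d((1, 0), (6, 6)) = 7.8102
d((1, 4), (6, 6)) = 5.3852

Closest pair: (1, 0) and (1, 4) with distance 4.0

The closest pair is (1, 0) and (1, 4) with Euclidean distance 4.0. For 4 points, brute-force pairwise comparison is shown above. For large n, the divide-and-conquer algorithm (sort by x, recurse on halves, check the dividing strip) achieves O(n log n).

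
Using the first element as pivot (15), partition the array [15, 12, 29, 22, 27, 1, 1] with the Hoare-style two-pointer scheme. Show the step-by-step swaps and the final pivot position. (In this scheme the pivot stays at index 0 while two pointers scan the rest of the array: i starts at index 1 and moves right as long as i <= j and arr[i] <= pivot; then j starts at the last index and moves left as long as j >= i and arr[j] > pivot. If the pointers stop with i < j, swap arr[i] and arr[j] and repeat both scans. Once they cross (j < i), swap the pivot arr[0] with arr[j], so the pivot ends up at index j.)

Hoare-style two-pointer partition with pivot = 15:

Initial array: [15, 12, 29, 22, 27, 1, 1]

Pointers start at i = 1, j = 6.
i stops at index 2 (arr[2]=29 > 15), j stops at index 6 (arr[6]=1 <= 15): swap arr[2] and arr[6], array becomes [15, 12, 1, 22, 27, 1, 29]
i stops at index 3 (arr[3]=22 > 15), j stops at index 5 (arr[5]=1 <= 15): swap arr[3] and arr[5], array becomes [15, 12, 1, 1, 27, 22, 29]
i ends at 4, j ends at 3: the pointers have crossed (j < i), so scanning stops.

Swap pivot arr[0] with arr[3] to place pivot at position 3: [1, 12, 1, 15, 27, 22, 29]
Pivot position: 3

After partitioning with pivot 15, the array becomes [1, 12, 1, 15, 27, 22, 29]. The pivot is placed at index 3. All elements to the left of the pivot are <= 15, and all elements to the right are > 15.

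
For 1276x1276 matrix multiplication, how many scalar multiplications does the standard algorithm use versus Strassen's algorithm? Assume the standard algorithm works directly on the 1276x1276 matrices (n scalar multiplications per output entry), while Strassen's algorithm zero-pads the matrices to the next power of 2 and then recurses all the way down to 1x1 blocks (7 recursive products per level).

Matrix multiplication for 1276x1276 matrices:

Strassen's algorithm requires power-of-2 dimensions. Pad 1276x1276 to 2048x2048 (next power of 2).

Standard algorithm: 1276^3 = 2077552576 multiplications
Strassen's algorithm: 7^(log2(2048)) = 7^11 = 1977326743 multiplications
Savings: 2077552576 - 1977326743 = 100225833 multiplications

Standard: 2077552576 multiplications (1276^3). Strassen: 1977326743 multiplications (7^11, after padding to 2048x2048). Strassen reduces 8 recursive multiplications to 7 at each level.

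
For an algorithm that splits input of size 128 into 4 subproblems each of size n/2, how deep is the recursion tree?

For divide and conquer with division factor 2:

Problem sizes at each level:
Level 0: 128
Level 1: 64
Level 2: 32
Level 3: 16
Level 4: 8
Level 5: 4
Level 6: 2
Level 7: 1

The root is level 0 and the size-1 base case is level 7 (the tree spans levels 0 through 7, i.e. 8 levels counting the root), so the depth is the number of divisions: log_2(128) = 7

The recursion tree depth is log_2(128) = 7. At each level, the problem size is divided by 2, so it takes 7 divisions to reduce to a base case of size 1. The algorithm makes 4 recursive calls at each level.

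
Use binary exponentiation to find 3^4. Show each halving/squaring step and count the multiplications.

Computing 3^4 by squaring (build up from 3^1; each line after the first costs one multiplication):

3^1 = 3
3^2 = (3^1)^2 = 3^2 = 9
3^4 = (3^2)^2 = 9^2 = 81

Result: 81
Multiplications needed: 2 (2 lines after 3^1)

3^4 = 81. Using exponentiation by squaring, this requires 2 multiplications. The key idea: if the exponent is even, square the half-power; if odd, multiply by the base once.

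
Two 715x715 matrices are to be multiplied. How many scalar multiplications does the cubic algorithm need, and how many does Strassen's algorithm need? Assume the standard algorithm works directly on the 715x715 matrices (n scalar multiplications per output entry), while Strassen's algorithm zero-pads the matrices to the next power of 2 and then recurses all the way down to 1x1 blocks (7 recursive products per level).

Matrix multiplication for 715x715 matrices:

Strassen's algorithm requires power-of-2 dimensions. Pad 715x715 to 1024x1024 (next power of 2).

Standard algorithm: 715^3 = 365525875 multiplications
Strassen's algorithm: 7^(log2(1024)) = 7^10 = 282475249 multiplications
Savings: 365525875 - 282475249 = 83050626 multiplications

Standard: 365525875 multiplications (715^3). Strassen: 282475249 multiplications (7^10, after padding to 1024x1024). Strassen reduces 8 recursive multiplications to 7 at each level.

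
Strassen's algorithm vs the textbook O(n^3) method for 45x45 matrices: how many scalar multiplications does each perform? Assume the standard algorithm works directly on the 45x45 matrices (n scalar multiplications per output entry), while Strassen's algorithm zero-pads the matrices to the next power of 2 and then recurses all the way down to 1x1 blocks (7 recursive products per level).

Matrix multiplication for 45x45 matrices:

Strassen's algorithm requires power-of-2 dimensions. Pad 45x45 to 64x64 (next power of 2).

Standard algorithm: 45^3 = 91125 multiplications
Strassen's algorithm: 7^(log2(64)) = 7^6 = 117649 multiplications
Difference: 91125 - 117649 = -26524 (Strassen uses MORE here due to padding overhead — for small or just-over-power-of-2 n, padding can outweigh the per-level savings)

Standard: 91125 multiplications (45^3). Strassen: 117649 multiplications (7^6, after padding to 64x64). Strassen reduces 8 recursive multiplications to 7 at each level.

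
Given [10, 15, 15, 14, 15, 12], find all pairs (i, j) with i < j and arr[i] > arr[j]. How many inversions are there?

Finding inversions in [10, 15, 15, 14, 15, 12]:

(1, 3): arr[1]=15 > arr[3]=14
(1, 5): arr[1]=15 > arr[5]=12
(2, 3): arr[2]=15 > arr[3]=14
(2, 5): arr[2]=15 > arr[5]=12
(3, 5): arr[3]=14 > arr[5]=12
(4, 5): arr[4]=15 > arr[5]=12

Total inversions: 6

The array has 6 inversion(s): (1,3), (1,5), (2,3), (2,5), (3,5), (4,5). Each pair (i,j) satisfies i < j and arr[i] > arr[j].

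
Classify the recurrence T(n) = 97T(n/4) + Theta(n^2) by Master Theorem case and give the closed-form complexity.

Master Theorem for T(n) = 97T(n/4) + O(n^2):

a = 97, b = 4, c = 2
log_b(a) = log_4(97) = 3.3000

Case 1: c = 2 < log_4(97) = 3.3000
T(n) = O(n^(log_4 97))

For T(n) = 97T(n/4) + O(n^2): log_4(97) = 3.3000. This is Case 1 of the Master Theorem (c < log_b(a), work dominated by leaves), giving O(n^(log_4 97)).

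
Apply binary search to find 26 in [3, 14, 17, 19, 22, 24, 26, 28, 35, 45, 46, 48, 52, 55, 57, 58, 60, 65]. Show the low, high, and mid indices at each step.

Binary search for 26 in [3, 14, 17, 19, 22, 24, 26, 28, 35, 45, 46, 48, 52, 55, 57, 58, 60, 65]:

lo=0, hi=17, mid=8, arr[mid]=35 -> 35 > 26, search left half
lo=0, hi=7, mid=3, arr[mid]=19 -> 19 < 26, search right half
lo=4, hi=7, mid=5, arr[mid]=24 -> 24 < 26, search right half
lo=6, hi=7, mid=6, arr[mid]=26 -> Found target at index 6!

Binary search finds 26 at index 6 after 4 comparisons. The search repeatedly halves the search space by comparing with the middle element.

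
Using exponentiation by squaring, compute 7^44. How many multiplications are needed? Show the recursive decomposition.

Computing 7^44 by squaring (build up from 7^1; each line after the first costs one multiplication):

7^1 = 7
7^2 = (7^1)^2 = 7^2 = 49
7^4 = (7^2)^2 = 49^2 = 2401
7^5 = 7 * 7^4 = 7 * 2401 = 16807
7^10 = (7^5)^2 = 16807^2 = 282475249
7^11 = 7 * 7^10 = 7 * 282475249 = 1977326743
7^22 = (7^11)^2 = 1977326743^2 = 3909821048582988049
7^44 = (7^22)^2 = 3909821048582988049^2 = 15286700631942576193765185769276826401

Result: 15286700631942576193765185769276826401
Multiplications needed: 7 (7 lines after 7^1)

7^44 = 15286700631942576193765185769276826401. Using exponentiation by squaring, this requires 7 multiplications. The key idea: if the exponent is even, square the half-power; if odd, multiply by the base once.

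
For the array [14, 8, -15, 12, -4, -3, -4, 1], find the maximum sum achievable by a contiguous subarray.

Using Kadane's algorithm on [14, 8, -15, 12, -4, -3, -4, 1]:

Scanning through the array:
Position 1 (value 8): max_ending_here = 22, max_so_far = 22
Position 2 (value -15): max_ending_here = 7, max_so_far = 22
Position 3 (value 12): max_ending_here = 19, max_so_far = 22
Position 4 (value -4): max_ending_here = 15, max_so_far = 22
Position 5 (value -3): max_ending_here = 12, max_so_far = 22
Position 6 (value -4): max_ending_here = 8, max_so_far = 22
Position 7 (value 1): max_ending_here = 9, max_so_far = 22

Maximum subarray: [14, 8]
Maximum sum: 22

The maximum subarray is [14, 8] with sum 22. This subarray runs from index 0 to index 1.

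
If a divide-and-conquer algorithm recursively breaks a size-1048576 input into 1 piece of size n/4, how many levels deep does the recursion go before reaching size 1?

For divide and conquer with division factor 4:

Problem sizes at each level:
Level 0: 1048576
Level 1: 262144
Level 2: 65536
Level 3: 16384
Level 4: 4096
Level 5: 1024
Level 6: 256
Level 7: 64
Level 8: 16
Level 9: 4
Level 10: 1

The root is level 0 and the size-1 base case is level 10 (the tree spans levels 0 through 10, i.e. 11 levels counting the root), so the depth is the number of divisions: log_4(1048576) = 10

The recursion tree depth is log_4(1048576) = 10. At each level, the problem size is divided by 4, so it takes 10 divisions to reduce to a base case of size 1. The algorithm makes 1 recursive call at each level.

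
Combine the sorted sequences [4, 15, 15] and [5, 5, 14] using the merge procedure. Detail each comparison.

Merging process:

Compare 4 vs 5: take 4 from left. Merged: [4]
Compare 15 vs 5: take 5 from right. Merged: [4, 5]
Compare 15 vs 5: take 5 from right. Merged: [4, 5, 5]
Compare 15 vs 14: take 14 from right. Merged: [4, 5, 5, 14]
Append remaining from left: [15, 15]. Merged: [4, 5, 5, 14, 15, 15]

Final merged array: [4, 5, 5, 14, 15, 15]
Total comparisons: 4

The merged array is [4, 5, 5, 14, 15, 15], requiring 4 comparisons. The merge step runs in O(n) time where n is the total number of elements.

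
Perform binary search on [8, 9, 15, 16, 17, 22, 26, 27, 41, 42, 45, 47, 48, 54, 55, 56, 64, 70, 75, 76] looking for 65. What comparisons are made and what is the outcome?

Binary search for 65 in [8, 9, 15, 16, 17, 22, 26, 27, 41, 42, 45, 47, 48, 54, 55, 56, 64, 70, 75, 76]:

lo=0, hi=19, mid=9, arr[mid]=42 -> 42 < 65, search right half
lo=10, hi=19, mid=14, arr[mid]=55 -> 55 < 65, search right half
lo=15, hi=19, mid=17, arr[mid]=70 -> 70 > 65, search left half
lo=15, hi=16, mid=15, arr[mid]=56 -> 56 < 65, search right half
lo=16, hi=16, mid=16, arr[mid]=64 -> 64 < 65, search right half
lo=17 > hi=16, target 65 not found

Binary search determines that 65 is not in the array after 5 comparisons. The search space was exhausted without finding the target.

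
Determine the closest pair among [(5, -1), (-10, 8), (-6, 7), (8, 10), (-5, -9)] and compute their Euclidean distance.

Computing all pairwise distances among 5 points:

d((5, -1), (-10, 8)) = 17.4929
d((5, -1), (-6, 7)) = 13.6015
d((5, -1), (8, 10)) = 11.4018
d((5, -1), (-5, -9)) = 12.8062
d((-10, 8), (-6, 7)) = 4.1231 <-- minimum
d((-10, 8), (8, 10)) = 18.1108
d((-10, 8), (-5, -9)) = 17.72
d((-6, 7), (8, 10)) = 14.3178
d((-6, 7), (-5, -9)) = 16.0312
d((8, 10), (-5, -9)) = 23.0217

Closest pair: (-10, 8) and (-6, 7) with distance 4.1231

The closest pair is (-10, 8) and (-6, 7) with Euclidean distance 4.1231. For 5 points, brute-force pairwise comparison is shown above. For large n, the divide-and-conquer algorithm (sort by x, recurse on halves, check the dividing strip) achieves O(n log n).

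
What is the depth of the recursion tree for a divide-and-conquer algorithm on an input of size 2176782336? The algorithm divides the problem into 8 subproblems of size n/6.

For divide and conquer with division factor 6:

Problem sizes at each level:
Level 0: 2176782336
Level 1: 362797056
Level 2: 60466176
Level 3: 10077696
Level 4: 1679616
Level 5: 279936
Level 6: 46656
Level 7: 7776
Level 8: 1296
Level 9: 216
Level 10: 36
Level 11: 6
Level 12: 1

The root is level 0 and the size-1 base case is level 12 (the tree spans levels 0 through 12, i.e. 13 levels counting the root), so the depth is the number of divisions: log_6(2176782336) = 12

The recursion tree depth is log_6(2176782336) = 12. At each level, the problem size is divided by 6, so it takes 12 divisions to reduce to a base case of size 1. The algorithm makes 8 recursive calls at each level.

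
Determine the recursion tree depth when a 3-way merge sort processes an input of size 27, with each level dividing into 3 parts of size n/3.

For divide and conquer with division factor 3:

Problem sizes at each level:
Level 0: 27
Level 1: 9
Level 2: 3
Level 3: 1

The root is level 0 and the size-1 base case is level 3 (the tree spans levels 0 through 3, i.e. 4 levels counting the root), so the depth is the number of divisions: log_3(27) = 3

The recursion tree depth is log_3(27) = 3. At each level, the problem size is divided by 3, so it takes 3 divisions to reduce to a base case of size 1. The algorithm makes 3 recursive calls at each level.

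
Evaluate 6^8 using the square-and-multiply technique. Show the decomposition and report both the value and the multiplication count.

Computing 6^8 by squaring (build up from 6^1; each line after the first costs one multiplication):

6^1 = 6
6^2 = (6^1)^2 = 6^2 = 36
6^4 = (6^2)^2 = 36^2 = 1296
6^8 = (6^4)^2 = 1296^2 = 1679616

Result: 1679616
Multiplications needed: 3 (3 lines after 6^1)

6^8 = 1679616. Using exponentiation by squaring, this requires 3 multiplications. The key idea: if the exponent is even, square the half-power; if odd, multiply by the base once.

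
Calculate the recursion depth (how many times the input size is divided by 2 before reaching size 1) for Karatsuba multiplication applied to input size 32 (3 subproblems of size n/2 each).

For divide and conquer with division factor 2:

Problem sizes at each level:
Level 0: 32
Level 1: 16
Level 2: 8
Level 3: 4
Level 4: 2
Level 5: 1

The root is level 0 and the size-1 base case is level 5 (the tree spans levels 0 through 5, i.e. 6 levels counting the root), so the depth is the number of divisions: log_2(32) = 5

The recursion tree depth is log_2(32) = 5. At each level, the problem size is divided by 2, so it takes 5 divisions to reduce to a base case of size 1. The algorithm makes 3 recursive calls at each level.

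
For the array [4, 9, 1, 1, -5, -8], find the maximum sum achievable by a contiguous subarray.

Using Kadane's algorithm on [4, 9, 1, 1, -5, -8]:

Scanning through the array:
Position 1 (value 9): max_ending_here = 13, max_so_far = 13
Position 2 (value 1): max_ending_here = 14, max_so_far = 14
Position 3 (value 1): max_ending_here = 15, max_so_far = 15
Position 4 (value -5): max_ending_here = 10, max_so_far = 15
Position 5 (value -8): max_ending_here = 2, max_so_far = 15

Maximum subarray: [4, 9, 1, 1]
Maximum sum: 15

The maximum subarray is [4, 9, 1, 1] with sum 15. This subarray runs from index 0 to index 3.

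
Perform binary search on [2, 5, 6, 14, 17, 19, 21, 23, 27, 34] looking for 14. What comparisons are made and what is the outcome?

Binary search for 14 in [2, 5, 6, 14, 17, 19, 21, 23, 27, 34]:

lo=0, hi=9, mid=4, arr[mid]=17 -> 17 > 14, search left half
lo=0, hi=3, mid=1, arr[mid]=5 -> 5 < 14, search right half
lo=2, hi=3, mid=2, arr[mid]=6 -> 6 < 14, search right half
lo=3, hi=3, mid=3, arr[mid]=14 -> Found target at index 3!

Binary search finds 14 at index 3 after 4 comparisons. The search repeatedly halves the search space by comparing with the middle element.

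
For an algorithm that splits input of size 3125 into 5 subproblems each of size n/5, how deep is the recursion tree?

For divide and conquer with division factor 5:

Problem sizes at each level:
Level 0: 3125
Level 1: 625
Level 2: 125
Level 3: 25
Level 4: 5
Level 5: 1

The root is level 0 and the size-1 base case is level 5 (the tree spans levels 0 through 5, i.e. 6 levels counting the root), so the depth is the number of divisions: log_5(3125) = 5

The recursion tree depth is log_5(3125) = 5. At each level, the problem size is divided by 5, so it takes 5 divisions to reduce to a base case of size 1. The algorithm makes 5 recursive calls at each level.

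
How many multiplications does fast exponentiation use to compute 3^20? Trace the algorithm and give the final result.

Computing 3^20 by squaring (build up from 3^1; each line after the first costs one multiplication):

3^1 = 3
3^2 = (3^1)^2 = 3^2 = 9
3^4 = (3^2)^2 = 9^2 = 81
3^5 = 3 * 3^4 = 3 * 81 = 243
3^10 = (3^5)^2 = 243^2 = 59049
3^20 = (3^10)^2 = 59049^2 = 3486784401

Result: 3486784401
Multiplications needed: 5 (5 lines after 3^1)

3^20 = 3486784401. Using exponentiation by squaring, this requires 5 multiplications. The key idea: if the exponent is even, square the half-power; if odd, multiply by the base once.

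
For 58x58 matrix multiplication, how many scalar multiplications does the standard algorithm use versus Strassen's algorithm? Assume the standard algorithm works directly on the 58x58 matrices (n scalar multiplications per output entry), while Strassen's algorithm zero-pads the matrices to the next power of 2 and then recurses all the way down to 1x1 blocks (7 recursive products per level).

Matrix multiplication for 58x58 matrices:

Strassen's algorithm requires power-of-2 dimensions. Pad 58x58 to 64x64 (next power of 2).

Standard algorithm: 58^3 = 195112 multiplications
Strassen's algorithm: 7^(log2(64)) = 7^6 = 117649 multiplications
Savings: 195112 - 117649 = 77463 multiplications

Standard: 195112 multiplications (58^3). Strassen: 117649 multiplications (7^6, after padding to 64x64). Strassen reduces 8 recursive multiplications to 7 at each level.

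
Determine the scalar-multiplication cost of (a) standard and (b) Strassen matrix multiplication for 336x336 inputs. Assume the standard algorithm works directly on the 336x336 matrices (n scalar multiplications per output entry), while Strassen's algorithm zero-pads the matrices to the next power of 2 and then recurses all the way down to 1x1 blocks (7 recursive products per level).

Matrix multiplication for 336x336 matrices:

Strassen's algorithm requires power-of-2 dimensions. Pad 336x336 to 512x512 (next power of 2).

Standard algorithm: 336^3 = 37933056 multiplications
Strassen's algorithm: 7^(log2(512)) = 7^9 = 40353607 multiplications
Difference: 37933056 - 40353607 = -2420551 (Strassen uses MORE here due to padding overhead — for small or just-over-power-of-2 n, padding can outweigh the per-level savings)

Standard: 37933056 multiplications (336^3). Strassen: 40353607 multiplications (7^9, after padding to 512x512). Strassen reduces 8 recursive multiplications to 7 at each level.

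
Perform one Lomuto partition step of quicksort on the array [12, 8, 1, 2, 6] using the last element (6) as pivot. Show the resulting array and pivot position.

Lomuto partition with pivot = 6:

Initial array: [12, 8, 1, 2, 6]

arr[0]=12 > 6: no swap
arr[1]=8 > 6: no swap
arr[2]=1 <= 6: swap with position 0, array becomes [1, 8, 12, 2, 6]
arr[3]=2 <= 6: swap with position 1, array becomes [1, 2, 12, 8, 6]

Place pivot at position 2: [1, 2, 6, 8, 12]
Pivot position: 2

After partitioning with pivot 6, the array becomes [1, 2, 6, 8, 12]. The pivot is placed at index 2. All elements to the left of the pivot are <= 6, and all elements to the right are > 6.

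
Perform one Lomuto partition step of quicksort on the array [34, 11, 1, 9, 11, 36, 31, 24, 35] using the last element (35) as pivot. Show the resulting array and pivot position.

Lomuto partition with pivot = 35:

Initial array: [34, 11, 1, 9, 11, 36, 31, 24, 35]

arr[0]=34 <= 35: swap with position 0, array becomes [34, 11, 1, 9, 11, 36, 31, 24, 35]
arr[1]=11 <= 35: swap with position 1, array becomes [34, 11, 1, 9, 11, 36, 31, 24, 35]
arr[2]=1 <= 35: swap with position 2, array becomes [34, 11, 1, 9, 11, 36, 31, 24, 35]
arr[3]=9 <= 35: swap with position 3, array becomes [34, 11, 1, 9, 11, 36, 31, 24, 35]
arr[4]=11 <= 35: swap with position 4, array becomes [34, 11, 1, 9, 11, 36, 31, 24, 35]
arr[5]=36 > 35: no swap
arr[6]=31 <= 35: swap with position 5, array becomes [34, 11, 1, 9, 11, 31, 36, 24, 35]
arr[7]=24 <= 35: swap with position 6, array becomes [34, 11, 1, 9, 11, 31, 24, 36, 35]

Place pivot at position 7: [34, 11, 1, 9, 11, 31, 24, 35, 36]
Pivot position: 7

After partitioning with pivot 35, the array becomes [34, 11, 1, 9, 11, 31, 24, 35, 36]. The pivot is placed at index 7. All elements to the left of the pivot are <= 35, and all elements to the right are > 35.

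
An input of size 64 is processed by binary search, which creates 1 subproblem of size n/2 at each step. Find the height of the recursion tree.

For divide and conquer with division factor 2:

Problem sizes at each level:
Level 0: 64
Level 1: 32
Level 2: 16
Level 3: 8
Level 4: 4
Level 5: 2
Level 6: 1

The root is level 0 and the size-1 base case is level 6 (the tree spans levels 0 through 6, i.e. 7 levels counting the root), so the depth is the number of divisions: log_2(64) = 6

The recursion tree depth is log_2(64) = 6. At each level, the problem size is divided by 2, so it takes 6 divisions to reduce to a base case of size 1. The algorithm makes 1 recursive call at each level.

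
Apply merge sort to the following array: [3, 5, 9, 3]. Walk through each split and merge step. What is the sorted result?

Merge sort trace:

Split: [3, 5, 9, 3] -> [3, 5] and [9, 3]
  Split: [3, 5] -> [3] and [5]
  Merge: [3] + [5] -> [3, 5]
  Split: [9, 3] -> [9] and [3]
  Merge: [9] + [3] -> [3, 9]
Merge: [3, 5] + [3, 9] -> [3, 3, 5, 9]

Final sorted array: [3, 3, 5, 9]

The merge sort proceeds by recursively splitting the array and merging sorted halves.
After all merges, the sorted array is [3, 3, 5, 9].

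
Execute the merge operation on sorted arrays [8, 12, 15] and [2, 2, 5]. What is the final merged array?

Merging process:

Compare 8 vs 2: take 2 from right. Merged: [2]
Compare 8 vs 2: take 2 from right. Merged: [2, 2]
Compare 8 vs 5: take 5 from right. Merged: [2, 2, 5]
Append remaining from left: [8, 12, 15]. Merged: [2, 2, 5, 8, 12, 15]

Final merged array: [2, 2, 5, 8, 12, 15]
Total comparisons: 3

The merged array is [2, 2, 5, 8, 12, 15], requiring 3 comparisons. The merge step runs in O(n) time where n is the total number of elements.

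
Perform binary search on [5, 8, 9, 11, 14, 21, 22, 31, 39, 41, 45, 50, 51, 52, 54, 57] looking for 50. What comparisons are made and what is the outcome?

Binary search for 50 in [5, 8, 9, 11, 14, 21, 22, 31, 39, 41, 45, 50, 51, 52, 54, 57]:

lo=0, hi=15, mid=7, arr[mid]=31 -> 31 < 50, search right half
lo=8, hi=15, mid=11, arr[mid]=50 -> Found target at index 11!

Binary search finds 50 at index 11 after 2 comparisons. The search repeatedly halves the search space by comparing with the middle element.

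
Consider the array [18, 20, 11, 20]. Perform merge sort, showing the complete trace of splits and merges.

Merge sort trace:

Split: [18, 20, 11, 20] -> [18, 20] and [11, 20]
  Split: [18, 20] -> [18] and [20]
  Merge: [18] + [20] -> [18, 20]
  Split: [11, 20] -> [11] and [20]
  Merge: [11] + [20] -> [11, 20]
Merge: [18, 20] + [11, 20] -> [11, 18, 20, 20]

Final sorted array: [11, 18, 20, 20]

The merge sort proceeds by recursively splitting the array and merging sorted halves.
After all merges, the sorted array is [11, 18, 20, 20].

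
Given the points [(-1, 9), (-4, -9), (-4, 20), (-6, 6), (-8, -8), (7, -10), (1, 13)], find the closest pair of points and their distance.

Computing all pairwise distances among 7 points:

d((-1, 9), (-4, -9)) = 18.2483
d((-1, 9), (-4, 20)) = 11.4018
d((-1, 9), (-6, 6)) = 5.831
d((-1, 9), (-8, -8)) = 18.3848
d((-1, 9), (7, -10)) = 20.6155
d((-1, 9), (1, 13)) = 4.4721
d((-4, -9), (-4, 20)) = 29.0
d((-4, -9), (-6, 6)) = 15.1327
d((-4, -9), (-8, -8)) = 4.1231 <-- minimum
d((-4, -9), (7, -10)) = 11.0454
d((-4, -9), (1, 13)) = 22.561
d((-4, 20), (-6, 6)) = 14.1421
d((-4, 20), (-8, -8)) = 28.2843
d((-4, 20), (7, -10)) = 31.9531
d((-4, 20), (1, 13)) = 8.6023
d((-6, 6), (-8, -8)) = 14.1421
d((-6, 6), (7, -10)) = 20.6155
d((-6, 6), (1, 13)) = 9.8995
d((-8, -8), (7, -10)) = 15.1327
d((-8, -8), (1, 13)) = 22.8473
d((7, -10), (1, 13)) = 23.7697

Closest pair: (-4, -9) and (-8, -8) with distance 4.1231

The closest pair is (-4, -9) and (-8, -8) with Euclidean distance 4.1231. For 7 points, brute-force pairwise comparison is shown above. For large n, the divide-and-conquer algorithm (sort by x, recurse on halves, check the dividing strip) achieves O(n log n).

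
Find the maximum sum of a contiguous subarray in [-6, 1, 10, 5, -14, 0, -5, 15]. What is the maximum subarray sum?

Using Kadane's algorithm on [-6, 1, 10, 5, -14, 0, -5, 15]:

Scanning through the array:
Position 1 (value 1): max_ending_here = 1, max_so_far = 1
Position 2 (value 10): max_ending_here = 11, max_so_far = 11
Position 3 (value 5): max_ending_here = 16, max_so_far = 16
Position 4 (value -14): max_ending_here = 2, max_so_far = 16
Position 5 (value 0): max_ending_here = 2, max_so_far = 16
Position 6 (value -5): max_ending_here = -3, max_so_far = 16
Position 7 (value 15): max_ending_here = 15, max_so_far = 16

Maximum subarray: [1, 10, 5]
Maximum sum: 16

The maximum subarray is [1, 10, 5] with sum 16. This subarray runs from index 1 to index 3.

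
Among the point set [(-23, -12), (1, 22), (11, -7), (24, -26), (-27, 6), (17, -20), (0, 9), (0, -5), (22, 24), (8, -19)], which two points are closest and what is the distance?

Computing all pairwise distances among 10 points:

d((-23, -12), (1, 22)) = 41.6173
d((-23, -12), (11, -7)) = 34.3657
d((-23, -12), (24, -26)) = 49.0408
d((-23, -12), (-27, 6)) = 18.4391
d((-23, -12), (17, -20)) = 40.7922
d((-23, -12), (0, 9)) = 31.1448
d((-23, -12), (0, -5)) = 24.0416
d((-23, -12), (22, 24)) = 57.6281
d((-23, -12), (8, -19)) = 31.7805
d((1, 22), (11, -7)) = 30.6757
d((1, 22), (24, -26)) = 53.2259
d((1, 22), (-27, 6)) = 32.249
d((1, 22), (17, -20)) = 44.9444
d((1, 22), (0, 9)) = 13.0384
d((1, 22), (0, -5)) = 27.0185
d((1, 22), (22, 24)) = 21.095
d((1, 22), (8, -19)) = 41.5933
d((11, -7), (24, -26)) = 23.0217
d((11, -7), (-27, 6)) = 40.1622
d((11, -7), (17, -20)) = 14.3178
d((11, -7), (0, 9)) = 19.4165
d((11, -7), (0, -5)) = 11.1803
d((11, -7), (22, 24)) = 32.8938
d((11, -7), (8, -19)) = 12.3693
d((24, -26), (-27, 6)) = 60.208
d((24, -26), (17, -20)) = 9.2195
d((24, -26), (0, 9)) = 42.4382
d((24, -26), (0, -5)) = 31.8904
d((24, -26), (22, 24)) = 50.04
d((24, -26), (8, -19)) = 17.4642
d((-27, 6), (17, -20)) = 51.1077
d((-27, 6), (0, 9)) = 27.1662
d((-27, 6), (0, -5)) = 29.1548
d((-27, 6), (22, 24)) = 52.2015
d((-27, 6), (8, -19)) = 43.0116
d((17, -20), (0, 9)) = 33.6155
d((17, -20), (0, -5)) = 22.6716
d((17, -20), (22, 24)) = 44.2832
d((17, -20), (8, -19)) = 9.0554 <-- minimum
d((0, 9), (0, -5)) = 14.0
d((0, 9), (22, 24)) = 26.6271
d((0, 9), (8, -19)) = 29.1204
d((0, -5), (22, 24)) = 36.4005
d((0, -5), (8, -19)) = 16.1245
d((22, 24), (8, -19)) = 45.2217

Closest pair: (17, -20) and (8, -19) with distance 9.0554

The closest pair is (17, -20) and (8, -19) with Euclidean distance 9.0554. For 10 points, brute-force pairwise comparison is shown above. For large n, the divide-and-conquer algorithm (sort by x, recurse on halves, check the dividing strip) achieves O(n log n).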